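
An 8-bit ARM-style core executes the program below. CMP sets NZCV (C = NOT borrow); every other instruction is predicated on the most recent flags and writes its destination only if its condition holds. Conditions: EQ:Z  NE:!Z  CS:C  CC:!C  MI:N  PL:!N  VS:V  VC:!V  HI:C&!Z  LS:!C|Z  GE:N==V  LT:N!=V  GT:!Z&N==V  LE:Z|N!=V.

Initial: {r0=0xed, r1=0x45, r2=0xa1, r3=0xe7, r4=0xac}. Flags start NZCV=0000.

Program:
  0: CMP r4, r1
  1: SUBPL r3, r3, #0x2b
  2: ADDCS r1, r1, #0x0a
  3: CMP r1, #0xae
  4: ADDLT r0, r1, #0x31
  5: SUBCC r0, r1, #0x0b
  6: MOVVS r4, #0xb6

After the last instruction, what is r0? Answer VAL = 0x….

VAL = 0x44

0: ✓ CMP  NZCV=0011
1: ✓ SUBPL  r3←0xbc
2: ✓ ADDCS  r1←0x4f
3: ✓ CMP  NZCV=1001
4: · ADDLT
5: ✓ SUBCC  r0←0x44
6: ✓ MOVVS  r4←0xb6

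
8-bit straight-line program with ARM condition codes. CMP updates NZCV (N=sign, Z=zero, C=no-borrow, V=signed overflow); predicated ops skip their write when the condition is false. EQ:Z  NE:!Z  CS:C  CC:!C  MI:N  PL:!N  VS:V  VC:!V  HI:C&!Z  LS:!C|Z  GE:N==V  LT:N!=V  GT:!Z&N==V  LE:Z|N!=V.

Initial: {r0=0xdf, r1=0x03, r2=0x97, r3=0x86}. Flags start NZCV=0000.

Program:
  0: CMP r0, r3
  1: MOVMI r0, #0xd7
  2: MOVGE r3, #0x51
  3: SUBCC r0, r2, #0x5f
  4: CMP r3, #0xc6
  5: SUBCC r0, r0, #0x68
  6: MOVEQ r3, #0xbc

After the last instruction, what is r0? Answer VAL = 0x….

[0] flags=0010 → (cmp)
[1] flags=0010 MI?F → skip
[2] flags=0010 GE?T → r3=0x51
[3] flags=0010 CC?F → skip
[4] flags=1001 → (cmp)
[5] flags=1001 CC?T → r0=0x77
[6] flags=1001 EQ?F → skip

VAL = 0x77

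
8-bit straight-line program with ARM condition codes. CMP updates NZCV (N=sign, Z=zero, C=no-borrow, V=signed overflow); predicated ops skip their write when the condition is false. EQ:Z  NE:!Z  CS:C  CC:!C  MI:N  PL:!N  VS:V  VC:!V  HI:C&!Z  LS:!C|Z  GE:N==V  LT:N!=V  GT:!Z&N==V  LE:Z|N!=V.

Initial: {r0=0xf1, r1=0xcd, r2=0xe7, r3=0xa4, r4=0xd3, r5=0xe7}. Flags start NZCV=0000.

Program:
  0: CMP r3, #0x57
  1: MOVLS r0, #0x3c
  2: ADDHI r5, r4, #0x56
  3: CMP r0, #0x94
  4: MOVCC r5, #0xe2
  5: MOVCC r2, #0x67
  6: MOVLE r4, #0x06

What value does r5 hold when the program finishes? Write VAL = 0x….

VAL = 0x29

0: ✓ CMP  NZCV=0011
1: · MOVLS
2: ✓ ADDHI  r5←0x29
3: ✓ CMP  NZCV=0010
4: · MOVCC
5: · MOVCC
6: · MOVLE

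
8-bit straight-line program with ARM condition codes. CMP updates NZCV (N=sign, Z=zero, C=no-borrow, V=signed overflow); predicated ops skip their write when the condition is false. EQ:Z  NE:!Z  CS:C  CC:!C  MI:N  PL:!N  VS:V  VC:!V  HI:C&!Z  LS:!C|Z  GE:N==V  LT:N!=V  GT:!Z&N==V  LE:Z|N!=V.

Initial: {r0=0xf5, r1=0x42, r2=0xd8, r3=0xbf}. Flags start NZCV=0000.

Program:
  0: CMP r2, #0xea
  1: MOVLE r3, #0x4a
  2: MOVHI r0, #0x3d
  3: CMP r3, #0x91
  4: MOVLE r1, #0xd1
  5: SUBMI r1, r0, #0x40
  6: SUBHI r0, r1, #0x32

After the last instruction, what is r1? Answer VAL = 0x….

0: ✓ CMP  NZCV=1000
1: ✓ MOVLE  r3←0x4a
2: · MOVHI
3: ✓ CMP  NZCV=1001
4: · MOVLE
5: ✓ SUBMI  r1←0xb5
6: · SUBHI

VAL = 0xb5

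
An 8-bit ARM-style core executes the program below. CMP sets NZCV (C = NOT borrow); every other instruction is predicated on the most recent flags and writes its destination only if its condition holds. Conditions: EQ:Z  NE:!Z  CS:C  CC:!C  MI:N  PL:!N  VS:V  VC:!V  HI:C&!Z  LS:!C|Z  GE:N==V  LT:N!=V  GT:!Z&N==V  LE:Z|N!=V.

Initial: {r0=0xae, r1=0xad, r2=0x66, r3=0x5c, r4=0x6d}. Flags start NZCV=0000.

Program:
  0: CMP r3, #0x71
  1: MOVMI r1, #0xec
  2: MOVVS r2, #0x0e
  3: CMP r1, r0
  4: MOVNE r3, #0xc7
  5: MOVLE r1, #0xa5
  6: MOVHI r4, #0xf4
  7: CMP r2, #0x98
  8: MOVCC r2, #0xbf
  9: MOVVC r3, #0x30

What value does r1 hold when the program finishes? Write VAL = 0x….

VAL = 0xec

0: ✓ CMP  NZCV=1000
1: ✓ MOVMI  r1←0xec
2: · MOVVS
3: ✓ CMP  NZCV=0010
4: ✓ MOVNE  r3←0xc7
5: · MOVLE
6: ✓ MOVHI  r4←0xf4
7: ✓ CMP  NZCV=1001
8: ✓ MOVCC  r2←0xbf
9: · MOVVC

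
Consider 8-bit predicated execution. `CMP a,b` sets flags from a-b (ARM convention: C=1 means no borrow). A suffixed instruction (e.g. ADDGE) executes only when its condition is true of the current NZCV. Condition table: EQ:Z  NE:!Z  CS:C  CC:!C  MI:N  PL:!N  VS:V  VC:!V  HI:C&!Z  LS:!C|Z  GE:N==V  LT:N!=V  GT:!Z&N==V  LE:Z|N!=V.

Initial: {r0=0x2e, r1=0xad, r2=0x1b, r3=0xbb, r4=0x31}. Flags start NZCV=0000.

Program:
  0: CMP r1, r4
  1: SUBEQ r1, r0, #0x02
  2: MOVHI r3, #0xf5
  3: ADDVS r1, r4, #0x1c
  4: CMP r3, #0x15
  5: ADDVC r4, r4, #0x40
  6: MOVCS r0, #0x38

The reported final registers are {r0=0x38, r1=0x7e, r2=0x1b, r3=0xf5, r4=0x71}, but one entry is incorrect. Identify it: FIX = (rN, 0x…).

0: ✓ CMP  NZCV=0011
1: · SUBEQ
2: ✓ MOVHI  r3←0xf5
3: ✓ ADDVS  r1←0x4d
4: ✓ CMP  NZCV=1010
5: ✓ ADDVC  r4←0x71
6: ✓ MOVCS  r0←0x38

FIX = (r1, 0x4d)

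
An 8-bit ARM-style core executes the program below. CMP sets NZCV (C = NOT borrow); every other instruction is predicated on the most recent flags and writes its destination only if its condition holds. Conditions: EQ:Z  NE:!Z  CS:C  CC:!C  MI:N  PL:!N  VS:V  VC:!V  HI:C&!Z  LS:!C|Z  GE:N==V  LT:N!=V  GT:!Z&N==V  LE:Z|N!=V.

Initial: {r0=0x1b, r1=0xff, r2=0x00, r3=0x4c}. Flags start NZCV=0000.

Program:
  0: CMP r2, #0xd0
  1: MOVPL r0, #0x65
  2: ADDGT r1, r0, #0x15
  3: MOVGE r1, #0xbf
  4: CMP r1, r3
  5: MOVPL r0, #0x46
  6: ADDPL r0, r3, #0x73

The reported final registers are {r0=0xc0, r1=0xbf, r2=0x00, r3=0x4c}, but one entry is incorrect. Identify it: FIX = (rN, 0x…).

FIX = (r0, 0xbf)

[0] flags=0000 → (cmp)
[1] flags=0000 PL?T → r0=0x65
[2] flags=0000 GT?T → r1=0x7a
[3] flags=0000 GE?T → r1=0xbf
[4] flags=0011 → (cmp)
[5] flags=0011 PL?T → r0=0x46
[6] flags=0011 PL?T → r0=0xbf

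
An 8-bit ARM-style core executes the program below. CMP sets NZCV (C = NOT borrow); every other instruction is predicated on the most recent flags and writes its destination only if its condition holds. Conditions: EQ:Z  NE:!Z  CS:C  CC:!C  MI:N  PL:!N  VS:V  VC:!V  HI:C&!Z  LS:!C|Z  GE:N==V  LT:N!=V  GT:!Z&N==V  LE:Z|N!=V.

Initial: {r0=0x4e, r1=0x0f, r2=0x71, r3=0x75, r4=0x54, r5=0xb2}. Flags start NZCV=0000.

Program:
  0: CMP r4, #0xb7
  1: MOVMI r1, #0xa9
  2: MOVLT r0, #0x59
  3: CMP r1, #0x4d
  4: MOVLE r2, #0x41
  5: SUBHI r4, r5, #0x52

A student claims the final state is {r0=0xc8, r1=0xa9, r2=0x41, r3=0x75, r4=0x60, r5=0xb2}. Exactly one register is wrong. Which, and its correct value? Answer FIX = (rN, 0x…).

0: ✓ CMP  NZCV=1001
1: ✓ MOVMI  r1←0xa9
2: · MOVLT
3: ✓ CMP  NZCV=0011
4: ✓ MOVLE  r2←0x41
5: ✓ SUBHI  r4←0x60

FIX = (r0, 0x4e)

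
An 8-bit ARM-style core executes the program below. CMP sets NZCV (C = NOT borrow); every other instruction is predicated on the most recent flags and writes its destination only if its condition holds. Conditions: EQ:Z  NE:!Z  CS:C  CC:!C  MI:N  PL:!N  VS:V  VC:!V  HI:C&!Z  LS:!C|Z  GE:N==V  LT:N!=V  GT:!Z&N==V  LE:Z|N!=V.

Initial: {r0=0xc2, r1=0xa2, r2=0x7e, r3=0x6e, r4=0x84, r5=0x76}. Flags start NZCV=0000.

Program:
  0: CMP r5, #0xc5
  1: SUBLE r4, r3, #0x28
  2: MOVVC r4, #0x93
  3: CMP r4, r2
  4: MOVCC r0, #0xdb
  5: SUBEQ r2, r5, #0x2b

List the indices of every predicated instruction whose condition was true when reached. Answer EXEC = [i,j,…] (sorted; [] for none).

0: ✓ CMP  NZCV=1001
1: · SUBLE
2: · MOVVC
3: ✓ CMP  NZCV=0011
4: · MOVCC
5: · SUBEQ

EXEC = []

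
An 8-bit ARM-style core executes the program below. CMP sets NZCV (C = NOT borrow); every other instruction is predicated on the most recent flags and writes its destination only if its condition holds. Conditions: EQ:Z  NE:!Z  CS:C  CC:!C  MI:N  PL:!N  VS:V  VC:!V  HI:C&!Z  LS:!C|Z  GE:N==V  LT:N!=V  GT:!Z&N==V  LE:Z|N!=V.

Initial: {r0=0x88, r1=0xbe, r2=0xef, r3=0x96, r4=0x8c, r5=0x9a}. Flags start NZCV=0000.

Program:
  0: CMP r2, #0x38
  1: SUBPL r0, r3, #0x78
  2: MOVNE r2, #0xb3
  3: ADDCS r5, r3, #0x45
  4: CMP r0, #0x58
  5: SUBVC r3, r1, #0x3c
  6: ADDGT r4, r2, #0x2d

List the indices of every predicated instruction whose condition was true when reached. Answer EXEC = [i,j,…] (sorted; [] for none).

EXEC = [2,3]

0: ✓ CMP  NZCV=1010
1: · SUBPL
2: ✓ MOVNE  r2←0xb3
3: ✓ ADDCS  r5←0xdb
4: ✓ CMP  NZCV=0011
5: · SUBVC
6: · ADDGT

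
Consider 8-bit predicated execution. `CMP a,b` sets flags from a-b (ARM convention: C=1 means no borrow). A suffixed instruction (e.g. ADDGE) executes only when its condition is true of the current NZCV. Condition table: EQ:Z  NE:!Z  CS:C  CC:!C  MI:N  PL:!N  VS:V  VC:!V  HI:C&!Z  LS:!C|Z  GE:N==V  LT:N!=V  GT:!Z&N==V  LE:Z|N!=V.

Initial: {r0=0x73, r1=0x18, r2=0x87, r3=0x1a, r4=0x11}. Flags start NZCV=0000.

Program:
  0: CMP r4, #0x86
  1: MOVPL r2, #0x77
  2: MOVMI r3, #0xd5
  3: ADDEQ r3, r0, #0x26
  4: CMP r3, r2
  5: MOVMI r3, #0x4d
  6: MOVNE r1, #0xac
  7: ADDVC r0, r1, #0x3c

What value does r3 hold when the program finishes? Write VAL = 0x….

[0] flags=1001 → (cmp)
[1] flags=1001 PL?F → skip
[2] flags=1001 MI?T → r3=0xd5
[3] flags=1001 EQ?F → skip
[4] flags=0010 → (cmp)
[5] flags=0010 MI?F → skip
[6] flags=0010 NE?T → r1=0xac
[7] flags=0010 VC?T → r0=0xe8

VAL = 0xd5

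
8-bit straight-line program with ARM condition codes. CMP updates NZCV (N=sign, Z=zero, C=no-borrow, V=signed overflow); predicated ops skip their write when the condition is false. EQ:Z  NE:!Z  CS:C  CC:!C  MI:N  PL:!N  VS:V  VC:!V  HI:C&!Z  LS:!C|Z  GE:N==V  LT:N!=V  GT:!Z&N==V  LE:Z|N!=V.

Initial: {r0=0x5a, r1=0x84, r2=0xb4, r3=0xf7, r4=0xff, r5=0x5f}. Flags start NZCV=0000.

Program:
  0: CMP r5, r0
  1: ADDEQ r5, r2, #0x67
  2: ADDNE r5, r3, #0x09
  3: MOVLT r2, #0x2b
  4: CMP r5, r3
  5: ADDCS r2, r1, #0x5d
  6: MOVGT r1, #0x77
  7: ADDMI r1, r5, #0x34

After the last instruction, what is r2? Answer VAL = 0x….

0: ✓ CMP  NZCV=0010
1: · ADDEQ
2: ✓ ADDNE  r5←0x00
3: · MOVLT
4: ✓ CMP  NZCV=0000
5: · ADDCS
6: ✓ MOVGT  r1←0x77
7: · ADDMI

VAL = 0xb4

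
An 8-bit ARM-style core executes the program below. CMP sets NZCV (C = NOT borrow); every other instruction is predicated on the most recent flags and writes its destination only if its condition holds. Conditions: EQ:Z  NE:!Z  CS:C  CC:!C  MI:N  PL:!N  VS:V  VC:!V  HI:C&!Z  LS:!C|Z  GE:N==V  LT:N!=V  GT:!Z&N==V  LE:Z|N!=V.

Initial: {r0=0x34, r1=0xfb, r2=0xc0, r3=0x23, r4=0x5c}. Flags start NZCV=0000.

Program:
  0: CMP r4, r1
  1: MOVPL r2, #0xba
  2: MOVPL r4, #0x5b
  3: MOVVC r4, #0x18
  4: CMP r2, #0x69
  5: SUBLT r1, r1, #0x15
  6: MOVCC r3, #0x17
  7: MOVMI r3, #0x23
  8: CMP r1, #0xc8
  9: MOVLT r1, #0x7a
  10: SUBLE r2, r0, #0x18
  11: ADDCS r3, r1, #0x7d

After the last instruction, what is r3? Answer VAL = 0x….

[0] flags=0000 → (cmp)
[1] flags=0000 PL?T → r2=0xba
[2] flags=0000 PL?T → r4=0x5b
[3] flags=0000 VC?T → r4=0x18
[4] flags=0011 → (cmp)
[5] flags=0011 LT?T → r1=0xe6
[6] flags=0011 CC?F → skip
[7] flags=0011 MI?F → skip
[8] flags=0010 → (cmp)
[9] flags=0010 LT?F → skip
[10] flags=0010 LE?F → skip
[11] flags=0010 CS?T → r3=0x63

VAL = 0x63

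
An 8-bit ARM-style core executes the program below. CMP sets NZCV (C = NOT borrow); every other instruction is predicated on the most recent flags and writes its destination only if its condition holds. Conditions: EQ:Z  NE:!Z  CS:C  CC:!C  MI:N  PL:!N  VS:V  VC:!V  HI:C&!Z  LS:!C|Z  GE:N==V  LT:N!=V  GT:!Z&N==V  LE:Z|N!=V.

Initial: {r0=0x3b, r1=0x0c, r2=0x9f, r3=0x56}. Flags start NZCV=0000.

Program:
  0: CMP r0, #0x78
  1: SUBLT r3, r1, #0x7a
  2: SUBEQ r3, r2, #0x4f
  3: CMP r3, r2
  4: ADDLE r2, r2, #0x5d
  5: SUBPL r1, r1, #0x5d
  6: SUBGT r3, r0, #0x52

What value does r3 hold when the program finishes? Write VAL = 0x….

0: ✓ CMP  NZCV=1000
1: ✓ SUBLT  r3←0x92
2: · SUBEQ
3: ✓ CMP  NZCV=1000
4: ✓ ADDLE  r2←0xfc
5: · SUBPL
6: · SUBGT

VAL = 0x92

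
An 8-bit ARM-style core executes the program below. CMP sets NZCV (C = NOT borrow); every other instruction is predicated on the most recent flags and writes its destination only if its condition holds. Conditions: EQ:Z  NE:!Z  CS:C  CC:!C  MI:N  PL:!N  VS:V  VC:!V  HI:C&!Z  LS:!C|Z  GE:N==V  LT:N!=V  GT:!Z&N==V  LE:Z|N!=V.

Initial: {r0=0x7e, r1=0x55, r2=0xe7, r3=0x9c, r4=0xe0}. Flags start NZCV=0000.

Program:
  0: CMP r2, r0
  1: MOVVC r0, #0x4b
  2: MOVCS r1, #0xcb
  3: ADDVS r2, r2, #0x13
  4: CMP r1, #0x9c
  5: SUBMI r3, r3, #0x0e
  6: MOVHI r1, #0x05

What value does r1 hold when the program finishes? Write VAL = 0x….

0: ✓ CMP  NZCV=0011
1: · MOVVC
2: ✓ MOVCS  r1←0xcb
3: ✓ ADDVS  r2←0xfa
4: ✓ CMP  NZCV=0010
5: · SUBMI
6: ✓ MOVHI  r1←0x05

VAL = 0x05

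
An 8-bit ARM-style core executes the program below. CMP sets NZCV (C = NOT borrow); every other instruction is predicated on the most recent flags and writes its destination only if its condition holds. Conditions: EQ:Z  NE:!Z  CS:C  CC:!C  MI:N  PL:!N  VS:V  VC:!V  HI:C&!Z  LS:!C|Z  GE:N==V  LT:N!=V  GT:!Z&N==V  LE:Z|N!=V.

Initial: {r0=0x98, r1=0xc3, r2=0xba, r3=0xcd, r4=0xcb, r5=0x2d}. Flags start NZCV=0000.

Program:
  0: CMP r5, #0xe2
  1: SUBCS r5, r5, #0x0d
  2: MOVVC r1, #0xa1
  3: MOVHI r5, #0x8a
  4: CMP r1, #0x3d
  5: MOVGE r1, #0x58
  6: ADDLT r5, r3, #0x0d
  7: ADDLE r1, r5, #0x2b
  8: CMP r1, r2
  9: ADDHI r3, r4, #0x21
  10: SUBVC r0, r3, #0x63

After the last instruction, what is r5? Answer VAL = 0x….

VAL = 0xda

0: ✓ CMP  NZCV=0000
1: · SUBCS
2: ✓ MOVVC  r1←0xa1
3: · MOVHI
4: ✓ CMP  NZCV=0011
5: · MOVGE
6: ✓ ADDLT  r5←0xda
7: ✓ ADDLE  r1←0x05
8: ✓ CMP  NZCV=0000
9: · ADDHI
10: ✓ SUBVC  r0←0x6a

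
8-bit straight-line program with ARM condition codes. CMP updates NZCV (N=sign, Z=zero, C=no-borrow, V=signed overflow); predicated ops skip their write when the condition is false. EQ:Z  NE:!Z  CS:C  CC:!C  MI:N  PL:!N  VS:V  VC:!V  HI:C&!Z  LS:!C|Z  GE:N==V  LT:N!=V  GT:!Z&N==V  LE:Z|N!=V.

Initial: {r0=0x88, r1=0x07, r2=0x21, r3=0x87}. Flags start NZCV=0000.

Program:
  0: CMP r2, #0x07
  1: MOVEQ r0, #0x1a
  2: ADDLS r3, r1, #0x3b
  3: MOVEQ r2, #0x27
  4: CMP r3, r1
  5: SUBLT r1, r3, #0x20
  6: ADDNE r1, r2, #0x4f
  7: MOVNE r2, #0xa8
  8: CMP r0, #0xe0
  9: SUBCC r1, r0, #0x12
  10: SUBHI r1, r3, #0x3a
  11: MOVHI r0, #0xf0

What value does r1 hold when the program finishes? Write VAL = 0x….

VAL = 0x76

0: ✓ CMP  NZCV=0010
1: · MOVEQ
2: · ADDLS
3: · MOVEQ
4: ✓ CMP  NZCV=1010
5: ✓ SUBLT  r1←0x67
6: ✓ ADDNE  r1←0x70
7: ✓ MOVNE  r2←0xa8
8: ✓ CMP  NZCV=1000
9: ✓ SUBCC  r1←0x76
10: · SUBHI
11: · MOVHI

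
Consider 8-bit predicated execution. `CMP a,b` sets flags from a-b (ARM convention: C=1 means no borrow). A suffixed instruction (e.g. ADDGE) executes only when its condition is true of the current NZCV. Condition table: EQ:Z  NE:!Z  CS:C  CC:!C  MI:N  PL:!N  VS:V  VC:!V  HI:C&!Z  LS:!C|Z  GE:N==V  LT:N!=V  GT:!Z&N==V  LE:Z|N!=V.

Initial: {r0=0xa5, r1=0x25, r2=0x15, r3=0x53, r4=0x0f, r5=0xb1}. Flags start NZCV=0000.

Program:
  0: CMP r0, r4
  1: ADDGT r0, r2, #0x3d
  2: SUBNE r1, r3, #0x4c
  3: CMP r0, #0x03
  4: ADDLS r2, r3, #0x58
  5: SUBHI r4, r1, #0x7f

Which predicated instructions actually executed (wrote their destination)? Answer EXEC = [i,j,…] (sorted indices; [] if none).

EXEC = [2,5]

[0] flags=1010 → (cmp)
[1] flags=1010 GT?F → skip
[2] flags=1010 NE?T → r1=0x07
[3] flags=1010 → (cmp)
[4] flags=1010 LS?F → skip
[5] flags=1010 HI?T → r4=0x88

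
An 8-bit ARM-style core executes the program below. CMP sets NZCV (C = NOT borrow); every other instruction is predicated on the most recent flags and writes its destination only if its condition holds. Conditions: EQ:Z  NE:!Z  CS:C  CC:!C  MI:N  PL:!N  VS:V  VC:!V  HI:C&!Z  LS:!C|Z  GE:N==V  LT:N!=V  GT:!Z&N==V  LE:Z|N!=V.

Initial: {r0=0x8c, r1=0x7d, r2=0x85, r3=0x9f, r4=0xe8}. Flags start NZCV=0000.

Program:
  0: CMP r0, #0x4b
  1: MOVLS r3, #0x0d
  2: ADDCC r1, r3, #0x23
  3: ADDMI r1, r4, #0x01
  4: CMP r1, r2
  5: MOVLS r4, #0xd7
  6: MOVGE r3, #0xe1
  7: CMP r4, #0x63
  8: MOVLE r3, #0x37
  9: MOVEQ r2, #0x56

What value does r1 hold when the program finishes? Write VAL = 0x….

[0] flags=0011 → (cmp)
[1] flags=0011 LS?F → skip
[2] flags=0011 CC?F → skip
[3] flags=0011 MI?F → skip
[4] flags=1001 → (cmp)
[5] flags=1001 LS?T → r4=0xd7
[6] flags=1001 GE?T → r3=0xe1
[7] flags=0011 → (cmp)
[8] flags=0011 LE?T → r3=0x37
[9] flags=0011 EQ?F → skip

VAL = 0x7d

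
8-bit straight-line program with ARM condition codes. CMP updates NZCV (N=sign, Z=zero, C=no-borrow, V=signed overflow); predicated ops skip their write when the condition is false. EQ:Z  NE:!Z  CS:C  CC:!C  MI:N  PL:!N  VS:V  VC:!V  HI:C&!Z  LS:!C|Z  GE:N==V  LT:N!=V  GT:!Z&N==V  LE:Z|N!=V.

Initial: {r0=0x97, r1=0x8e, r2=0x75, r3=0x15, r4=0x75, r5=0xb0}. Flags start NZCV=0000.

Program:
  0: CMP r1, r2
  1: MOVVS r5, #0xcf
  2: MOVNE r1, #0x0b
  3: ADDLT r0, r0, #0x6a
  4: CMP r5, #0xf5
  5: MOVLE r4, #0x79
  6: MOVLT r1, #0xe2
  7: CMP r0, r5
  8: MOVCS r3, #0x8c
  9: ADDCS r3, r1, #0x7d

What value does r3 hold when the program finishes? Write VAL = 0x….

VAL = 0x15

[0] flags=0011 → (cmp)
[1] flags=0011 VS?T → r5=0xcf
[2] flags=0011 NE?T → r1=0x0b
[3] flags=0011 LT?T → r0=0x01
[4] flags=1000 → (cmp)
[5] flags=1000 LE?T → r4=0x79
[6] flags=1000 LT?T → r1=0xe2
[7] flags=0000 → (cmp)
[8] flags=0000 CS?F → skip
[9] flags=0000 CS?F → skip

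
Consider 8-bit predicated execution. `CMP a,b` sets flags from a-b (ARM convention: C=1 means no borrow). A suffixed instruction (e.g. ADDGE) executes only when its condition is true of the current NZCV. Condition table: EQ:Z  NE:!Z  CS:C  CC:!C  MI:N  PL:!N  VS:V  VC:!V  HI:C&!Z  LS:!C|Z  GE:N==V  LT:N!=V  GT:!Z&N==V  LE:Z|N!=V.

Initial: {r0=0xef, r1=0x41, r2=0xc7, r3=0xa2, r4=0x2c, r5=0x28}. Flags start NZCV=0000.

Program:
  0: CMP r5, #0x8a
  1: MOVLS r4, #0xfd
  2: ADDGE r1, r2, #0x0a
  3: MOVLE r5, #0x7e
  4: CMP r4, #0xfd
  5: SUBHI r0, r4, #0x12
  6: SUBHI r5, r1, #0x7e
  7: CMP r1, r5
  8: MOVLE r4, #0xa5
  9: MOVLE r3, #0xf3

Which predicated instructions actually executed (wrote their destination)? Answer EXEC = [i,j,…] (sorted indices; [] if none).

EXEC = [1,2,8,9]

0: ✓ CMP  NZCV=1001
1: ✓ MOVLS  r4←0xfd
2: ✓ ADDGE  r1←0xd1
3: · MOVLE
4: ✓ CMP  NZCV=0110
5: · SUBHI
6: · SUBHI
7: ✓ CMP  NZCV=1010
8: ✓ MOVLE  r4←0xa5
9: ✓ MOVLE  r3←0xf3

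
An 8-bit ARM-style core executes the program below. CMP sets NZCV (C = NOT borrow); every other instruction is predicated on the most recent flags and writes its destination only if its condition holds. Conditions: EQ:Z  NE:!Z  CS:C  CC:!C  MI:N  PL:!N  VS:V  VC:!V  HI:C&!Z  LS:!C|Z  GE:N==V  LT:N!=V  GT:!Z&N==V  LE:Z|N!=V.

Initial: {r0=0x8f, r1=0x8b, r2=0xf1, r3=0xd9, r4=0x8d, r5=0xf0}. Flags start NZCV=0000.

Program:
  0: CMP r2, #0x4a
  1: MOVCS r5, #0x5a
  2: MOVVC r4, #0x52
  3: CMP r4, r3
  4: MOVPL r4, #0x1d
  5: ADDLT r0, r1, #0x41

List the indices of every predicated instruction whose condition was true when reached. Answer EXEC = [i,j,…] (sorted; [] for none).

EXEC = [1,2,4]

0: ✓ CMP  NZCV=1010
1: ✓ MOVCS  r5←0x5a
2: ✓ MOVVC  r4←0x52
3: ✓ CMP  NZCV=0000
4: ✓ MOVPL  r4←0x1d
5: · ADDLT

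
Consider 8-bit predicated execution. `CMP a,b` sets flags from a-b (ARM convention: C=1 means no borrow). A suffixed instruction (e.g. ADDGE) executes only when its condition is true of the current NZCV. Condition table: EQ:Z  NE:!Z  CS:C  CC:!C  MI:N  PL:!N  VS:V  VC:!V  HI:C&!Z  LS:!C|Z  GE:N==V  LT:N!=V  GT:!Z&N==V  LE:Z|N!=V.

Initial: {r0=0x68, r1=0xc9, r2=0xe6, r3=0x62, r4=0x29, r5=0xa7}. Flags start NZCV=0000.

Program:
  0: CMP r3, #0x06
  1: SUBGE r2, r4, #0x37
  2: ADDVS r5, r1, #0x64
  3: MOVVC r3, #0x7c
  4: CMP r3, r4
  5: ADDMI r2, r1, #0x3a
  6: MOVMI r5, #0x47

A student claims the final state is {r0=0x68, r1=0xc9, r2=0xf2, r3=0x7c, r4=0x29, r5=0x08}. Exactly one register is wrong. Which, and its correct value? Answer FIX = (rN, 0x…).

FIX = (r5, 0xa7)

[0] flags=0010 → (cmp)
[1] flags=0010 GE?T → r2=0xf2
[2] flags=0010 VS?F → skip
[3] flags=0010 VC?T → r3=0x7c
[4] flags=0010 → (cmp)
[5] flags=0010 MI?F → skip
[6] flags=0010 MI?F → skip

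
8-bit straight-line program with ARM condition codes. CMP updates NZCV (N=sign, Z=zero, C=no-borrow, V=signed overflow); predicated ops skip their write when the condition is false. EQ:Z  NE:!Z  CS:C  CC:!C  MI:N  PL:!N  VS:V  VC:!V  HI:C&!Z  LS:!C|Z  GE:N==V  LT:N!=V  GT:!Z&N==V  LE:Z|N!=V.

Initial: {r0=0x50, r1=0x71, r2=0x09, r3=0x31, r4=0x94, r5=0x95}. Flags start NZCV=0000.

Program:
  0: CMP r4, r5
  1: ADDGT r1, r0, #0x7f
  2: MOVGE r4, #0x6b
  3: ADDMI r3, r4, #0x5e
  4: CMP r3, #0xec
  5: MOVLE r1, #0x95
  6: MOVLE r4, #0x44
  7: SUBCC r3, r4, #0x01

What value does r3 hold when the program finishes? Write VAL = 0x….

VAL = 0xf2

[0] flags=1000 → (cmp)
[1] flags=1000 GT?F → skip
[2] flags=1000 GE?F → skip
[3] flags=1000 MI?T → r3=0xf2
[4] flags=0010 → (cmp)
[5] flags=0010 LE?F → skip
[6] flags=0010 LE?F → skip
[7] flags=0010 CC?F → skip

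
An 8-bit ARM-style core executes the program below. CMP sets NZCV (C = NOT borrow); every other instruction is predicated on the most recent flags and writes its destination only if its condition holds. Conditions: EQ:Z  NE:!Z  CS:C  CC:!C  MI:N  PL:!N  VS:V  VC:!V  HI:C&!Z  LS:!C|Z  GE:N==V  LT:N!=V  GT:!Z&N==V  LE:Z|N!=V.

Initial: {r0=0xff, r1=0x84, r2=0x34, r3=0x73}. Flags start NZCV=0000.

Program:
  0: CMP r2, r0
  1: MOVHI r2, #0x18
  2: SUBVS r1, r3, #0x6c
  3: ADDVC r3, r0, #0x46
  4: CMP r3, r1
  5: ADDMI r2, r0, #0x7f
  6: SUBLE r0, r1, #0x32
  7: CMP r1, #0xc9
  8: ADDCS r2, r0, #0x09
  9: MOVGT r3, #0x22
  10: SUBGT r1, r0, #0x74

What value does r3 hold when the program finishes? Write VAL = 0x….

0: ✓ CMP  NZCV=0000
1: · MOVHI
2: · SUBVS
3: ✓ ADDVC  r3←0x45
4: ✓ CMP  NZCV=1001
5: ✓ ADDMI  r2←0x7e
6: · SUBLE
7: ✓ CMP  NZCV=1000
8: · ADDCS
9: · MOVGT
10: · SUBGT

VAL = 0x45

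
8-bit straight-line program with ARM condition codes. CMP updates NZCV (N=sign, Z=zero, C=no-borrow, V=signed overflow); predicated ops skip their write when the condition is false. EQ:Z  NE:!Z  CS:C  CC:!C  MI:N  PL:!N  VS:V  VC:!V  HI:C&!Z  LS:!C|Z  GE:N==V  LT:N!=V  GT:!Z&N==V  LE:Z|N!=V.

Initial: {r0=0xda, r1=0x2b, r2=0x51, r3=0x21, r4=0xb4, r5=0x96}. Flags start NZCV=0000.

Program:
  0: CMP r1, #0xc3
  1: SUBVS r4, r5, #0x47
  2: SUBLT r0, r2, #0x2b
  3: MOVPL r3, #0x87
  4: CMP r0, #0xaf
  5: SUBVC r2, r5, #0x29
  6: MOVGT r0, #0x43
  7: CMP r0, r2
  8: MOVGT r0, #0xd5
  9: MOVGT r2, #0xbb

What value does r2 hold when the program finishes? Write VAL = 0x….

VAL = 0x6d

0: ✓ CMP  NZCV=0000
1: · SUBVS
2: · SUBLT
3: ✓ MOVPL  r3←0x87
4: ✓ CMP  NZCV=0010
5: ✓ SUBVC  r2←0x6d
6: ✓ MOVGT  r0←0x43
7: ✓ CMP  NZCV=1000
8: · MOVGT
9: · MOVGT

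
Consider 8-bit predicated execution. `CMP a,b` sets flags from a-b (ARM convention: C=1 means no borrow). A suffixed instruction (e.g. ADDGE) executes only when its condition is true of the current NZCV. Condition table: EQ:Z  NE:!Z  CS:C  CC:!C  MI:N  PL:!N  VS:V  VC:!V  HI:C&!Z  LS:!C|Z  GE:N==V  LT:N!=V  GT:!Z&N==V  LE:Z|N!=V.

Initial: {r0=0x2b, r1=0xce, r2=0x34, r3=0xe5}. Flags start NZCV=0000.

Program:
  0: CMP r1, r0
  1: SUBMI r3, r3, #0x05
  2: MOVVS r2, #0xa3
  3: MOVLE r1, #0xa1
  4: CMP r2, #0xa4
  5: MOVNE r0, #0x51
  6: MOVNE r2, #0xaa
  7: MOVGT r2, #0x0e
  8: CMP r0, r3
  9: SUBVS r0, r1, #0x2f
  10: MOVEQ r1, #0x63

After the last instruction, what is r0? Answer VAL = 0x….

VAL = 0x51

[0] flags=1010 → (cmp)
[1] flags=1010 MI?T → r3=0xe0
[2] flags=1010 VS?F → skip
[3] flags=1010 LE?T → r1=0xa1
[4] flags=1001 → (cmp)
[5] flags=1001 NE?T → r0=0x51
[6] flags=1001 NE?T → r2=0xaa
[7] flags=1001 GT?T → r2=0x0e
[8] flags=0000 → (cmp)
[9] flags=0000 VS?F → skip
[10] flags=0000 EQ?F → skip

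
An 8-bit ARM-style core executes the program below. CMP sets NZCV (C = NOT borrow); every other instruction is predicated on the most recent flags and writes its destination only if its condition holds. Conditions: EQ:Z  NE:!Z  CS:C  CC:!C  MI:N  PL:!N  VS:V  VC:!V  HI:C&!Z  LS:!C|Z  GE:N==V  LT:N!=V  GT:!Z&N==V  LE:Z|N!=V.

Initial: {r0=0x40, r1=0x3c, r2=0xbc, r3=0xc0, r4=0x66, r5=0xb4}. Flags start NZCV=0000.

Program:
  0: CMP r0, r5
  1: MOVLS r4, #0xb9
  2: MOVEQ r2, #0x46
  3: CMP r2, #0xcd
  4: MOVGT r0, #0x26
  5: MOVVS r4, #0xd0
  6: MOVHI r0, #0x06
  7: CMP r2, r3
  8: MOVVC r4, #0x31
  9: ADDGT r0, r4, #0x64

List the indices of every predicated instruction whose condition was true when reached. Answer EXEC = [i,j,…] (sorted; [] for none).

EXEC = [1,8]

[0] flags=1001 → (cmp)
[1] flags=1001 LS?T → r4=0xb9
[2] flags=1001 EQ?F → skip
[3] flags=1000 → (cmp)
[4] flags=1000 GT?F → skip
[5] flags=1000 VS?F → skip
[6] flags=1000 HI?F → skip
[7] flags=1000 → (cmp)
[8] flags=1000 VC?T → r4=0x31
[9] flags=1000 GT?F → skip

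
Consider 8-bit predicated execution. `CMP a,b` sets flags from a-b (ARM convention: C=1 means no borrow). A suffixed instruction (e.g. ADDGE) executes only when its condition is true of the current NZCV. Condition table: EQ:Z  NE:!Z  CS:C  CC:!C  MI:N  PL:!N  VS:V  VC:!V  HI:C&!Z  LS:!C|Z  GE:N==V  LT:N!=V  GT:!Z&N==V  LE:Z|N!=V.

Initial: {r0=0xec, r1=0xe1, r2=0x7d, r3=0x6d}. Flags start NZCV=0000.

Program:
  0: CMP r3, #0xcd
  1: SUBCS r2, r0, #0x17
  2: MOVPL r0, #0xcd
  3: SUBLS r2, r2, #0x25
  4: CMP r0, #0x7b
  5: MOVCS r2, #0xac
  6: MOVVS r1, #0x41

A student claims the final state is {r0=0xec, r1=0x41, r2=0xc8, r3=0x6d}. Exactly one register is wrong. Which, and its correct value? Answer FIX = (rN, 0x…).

0: ✓ CMP  NZCV=1001
1: · SUBCS
2: · MOVPL
3: ✓ SUBLS  r2←0x58
4: ✓ CMP  NZCV=0011
5: ✓ MOVCS  r2←0xac
6: ✓ MOVVS  r1←0x41

FIX = (r2, 0xac)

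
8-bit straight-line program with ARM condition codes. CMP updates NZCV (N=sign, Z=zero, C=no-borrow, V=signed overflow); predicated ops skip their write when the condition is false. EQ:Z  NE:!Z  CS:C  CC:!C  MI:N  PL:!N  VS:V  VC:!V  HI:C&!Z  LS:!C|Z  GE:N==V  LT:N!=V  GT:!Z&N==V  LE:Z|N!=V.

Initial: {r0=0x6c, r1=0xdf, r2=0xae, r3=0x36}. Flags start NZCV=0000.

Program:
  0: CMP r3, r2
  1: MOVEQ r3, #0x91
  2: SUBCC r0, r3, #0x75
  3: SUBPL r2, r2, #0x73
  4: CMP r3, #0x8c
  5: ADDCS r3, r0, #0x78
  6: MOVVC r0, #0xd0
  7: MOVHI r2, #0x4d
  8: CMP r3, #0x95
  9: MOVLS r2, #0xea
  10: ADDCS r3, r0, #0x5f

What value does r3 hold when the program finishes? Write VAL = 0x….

[0] flags=1001 → (cmp)
[1] flags=1001 EQ?F → skip
[2] flags=1001 CC?T → r0=0xc1
[3] flags=1001 PL?F → skip
[4] flags=1001 → (cmp)
[5] flags=1001 CS?F → skip
[6] flags=1001 VC?F → skip
[7] flags=1001 HI?F → skip
[8] flags=1001 → (cmp)
[9] flags=1001 LS?T → r2=0xea
[10] flags=1001 CS?F → skip

VAL = 0x36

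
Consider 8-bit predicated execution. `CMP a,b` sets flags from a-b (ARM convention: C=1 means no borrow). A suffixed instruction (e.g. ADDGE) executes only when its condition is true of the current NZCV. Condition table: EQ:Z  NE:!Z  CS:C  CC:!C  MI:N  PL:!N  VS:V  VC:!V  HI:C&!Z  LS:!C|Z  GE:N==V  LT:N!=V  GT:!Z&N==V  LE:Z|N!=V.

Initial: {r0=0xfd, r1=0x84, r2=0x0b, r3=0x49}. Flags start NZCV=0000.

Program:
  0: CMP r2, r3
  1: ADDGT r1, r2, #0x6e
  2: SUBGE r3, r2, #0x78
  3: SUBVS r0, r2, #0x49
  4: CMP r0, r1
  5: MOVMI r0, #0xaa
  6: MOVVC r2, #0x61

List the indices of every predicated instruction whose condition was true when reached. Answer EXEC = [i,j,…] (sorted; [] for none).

[0] flags=1000 → (cmp)
[1] flags=1000 GT?F → skip
[2] flags=1000 GE?F → skip
[3] flags=1000 VS?F → skip
[4] flags=0010 → (cmp)
[5] flags=0010 MI?F → skip
[6] flags=0010 VC?T → r2=0x61

EXEC = [6]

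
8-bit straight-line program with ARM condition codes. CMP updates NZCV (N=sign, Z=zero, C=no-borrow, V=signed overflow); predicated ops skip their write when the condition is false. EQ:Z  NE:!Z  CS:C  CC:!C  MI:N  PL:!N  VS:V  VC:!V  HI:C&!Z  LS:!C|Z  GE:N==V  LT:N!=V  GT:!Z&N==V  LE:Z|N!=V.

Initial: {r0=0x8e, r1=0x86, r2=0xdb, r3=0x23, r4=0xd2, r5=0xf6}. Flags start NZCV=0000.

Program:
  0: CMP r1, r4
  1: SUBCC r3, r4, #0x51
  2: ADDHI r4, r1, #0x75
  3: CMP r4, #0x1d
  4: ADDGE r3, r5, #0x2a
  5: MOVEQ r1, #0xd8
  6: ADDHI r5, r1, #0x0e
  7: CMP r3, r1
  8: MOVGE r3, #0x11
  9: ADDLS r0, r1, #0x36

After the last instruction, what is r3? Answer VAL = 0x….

VAL = 0x81

0: ✓ CMP  NZCV=1000
1: ✓ SUBCC  r3←0x81
2: · ADDHI
3: ✓ CMP  NZCV=1010
4: · ADDGE
5: · MOVEQ
6: ✓ ADDHI  r5←0x94
7: ✓ CMP  NZCV=1000
8: · MOVGE
9: ✓ ADDLS  r0←0xbc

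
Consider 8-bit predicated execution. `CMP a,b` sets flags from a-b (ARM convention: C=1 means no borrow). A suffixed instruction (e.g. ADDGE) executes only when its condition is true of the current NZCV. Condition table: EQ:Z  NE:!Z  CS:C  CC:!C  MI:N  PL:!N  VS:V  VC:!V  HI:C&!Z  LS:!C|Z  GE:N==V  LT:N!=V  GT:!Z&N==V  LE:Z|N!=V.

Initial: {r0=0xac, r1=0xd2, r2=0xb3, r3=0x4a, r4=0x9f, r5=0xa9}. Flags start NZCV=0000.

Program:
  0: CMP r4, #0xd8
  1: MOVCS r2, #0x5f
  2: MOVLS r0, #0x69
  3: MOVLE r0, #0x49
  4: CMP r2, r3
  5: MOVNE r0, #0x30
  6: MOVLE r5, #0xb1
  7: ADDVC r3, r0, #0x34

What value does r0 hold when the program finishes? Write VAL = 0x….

[0] flags=1000 → (cmp)
[1] flags=1000 CS?F → skip
[2] flags=1000 LS?T → r0=0x69
[3] flags=1000 LE?T → r0=0x49
[4] flags=0011 → (cmp)
[5] flags=0011 NE?T → r0=0x30
[6] flags=0011 LE?T → r5=0xb1
[7] flags=0011 VC?F → skip

VAL = 0x30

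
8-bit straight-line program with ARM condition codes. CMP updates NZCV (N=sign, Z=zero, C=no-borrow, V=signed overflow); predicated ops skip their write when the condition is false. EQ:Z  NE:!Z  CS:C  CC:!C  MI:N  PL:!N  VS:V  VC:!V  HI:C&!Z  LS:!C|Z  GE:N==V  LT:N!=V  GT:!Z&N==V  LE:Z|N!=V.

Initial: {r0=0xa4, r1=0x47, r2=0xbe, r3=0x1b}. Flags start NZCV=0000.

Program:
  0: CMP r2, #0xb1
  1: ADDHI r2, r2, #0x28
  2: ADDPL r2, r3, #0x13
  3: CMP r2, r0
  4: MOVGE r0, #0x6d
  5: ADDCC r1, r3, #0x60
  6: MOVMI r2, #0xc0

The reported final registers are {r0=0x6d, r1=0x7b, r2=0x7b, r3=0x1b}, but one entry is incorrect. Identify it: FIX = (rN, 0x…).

0: ✓ CMP  NZCV=0010
1: ✓ ADDHI  r2←0xe6
2: ✓ ADDPL  r2←0x2e
3: ✓ CMP  NZCV=1001
4: ✓ MOVGE  r0←0x6d
5: ✓ ADDCC  r1←0x7b
6: ✓ MOVMI  r2←0xc0

FIX = (r2, 0xc0)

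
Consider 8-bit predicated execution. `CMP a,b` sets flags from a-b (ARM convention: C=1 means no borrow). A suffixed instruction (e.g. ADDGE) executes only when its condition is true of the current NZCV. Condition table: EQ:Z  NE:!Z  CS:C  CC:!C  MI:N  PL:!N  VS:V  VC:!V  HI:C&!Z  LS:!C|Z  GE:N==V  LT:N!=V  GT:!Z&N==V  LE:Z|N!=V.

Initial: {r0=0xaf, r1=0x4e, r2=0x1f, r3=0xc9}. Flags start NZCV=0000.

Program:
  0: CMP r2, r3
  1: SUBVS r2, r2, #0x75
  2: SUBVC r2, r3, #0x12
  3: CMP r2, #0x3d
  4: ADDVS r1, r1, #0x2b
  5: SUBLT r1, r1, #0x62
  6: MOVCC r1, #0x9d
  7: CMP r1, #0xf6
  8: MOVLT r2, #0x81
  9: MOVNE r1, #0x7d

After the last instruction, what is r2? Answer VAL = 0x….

[0] flags=0000 → (cmp)
[1] flags=0000 VS?F → skip
[2] flags=0000 VC?T → r2=0xb7
[3] flags=0011 → (cmp)
[4] flags=0011 VS?T → r1=0x79
[5] flags=0011 LT?T → r1=0x17
[6] flags=0011 CC?F → skip
[7] flags=0000 → (cmp)
[8] flags=0000 LT?F → skip
[9] flags=0000 NE?T → r1=0x7d

VAL = 0xb7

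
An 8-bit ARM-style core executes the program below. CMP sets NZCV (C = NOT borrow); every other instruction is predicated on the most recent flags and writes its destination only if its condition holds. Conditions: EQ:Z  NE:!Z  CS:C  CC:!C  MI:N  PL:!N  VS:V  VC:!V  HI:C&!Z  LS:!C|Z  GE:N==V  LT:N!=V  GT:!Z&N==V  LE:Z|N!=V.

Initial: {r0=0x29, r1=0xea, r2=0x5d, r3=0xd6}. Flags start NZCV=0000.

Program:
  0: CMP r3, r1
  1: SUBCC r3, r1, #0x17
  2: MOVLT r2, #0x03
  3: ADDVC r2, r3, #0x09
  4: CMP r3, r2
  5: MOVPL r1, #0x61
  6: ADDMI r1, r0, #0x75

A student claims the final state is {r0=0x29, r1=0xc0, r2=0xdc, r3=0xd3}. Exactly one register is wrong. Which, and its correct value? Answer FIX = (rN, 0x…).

[0] flags=1000 → (cmp)
[1] flags=1000 CC?T → r3=0xd3
[2] flags=1000 LT?T → r2=0x03
[3] flags=1000 VC?T → r2=0xdc
[4] flags=1000 → (cmp)
[5] flags=1000 PL?F → skip
[6] flags=1000 MI?T → r1=0x9e

FIX = (r1, 0x9e)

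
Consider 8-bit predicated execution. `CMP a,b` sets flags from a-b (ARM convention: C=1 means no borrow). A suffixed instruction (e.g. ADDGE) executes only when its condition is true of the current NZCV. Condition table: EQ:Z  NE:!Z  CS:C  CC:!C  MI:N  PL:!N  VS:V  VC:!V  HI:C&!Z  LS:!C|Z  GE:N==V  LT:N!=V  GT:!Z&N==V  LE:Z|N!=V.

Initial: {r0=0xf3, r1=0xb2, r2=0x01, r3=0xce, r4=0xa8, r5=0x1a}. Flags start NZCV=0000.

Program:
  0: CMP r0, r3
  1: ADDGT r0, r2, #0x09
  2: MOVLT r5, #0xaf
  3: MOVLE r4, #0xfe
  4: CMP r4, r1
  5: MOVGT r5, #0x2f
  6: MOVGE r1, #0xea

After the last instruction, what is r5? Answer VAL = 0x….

VAL = 0x1a

[0] flags=0010 → (cmp)
[1] flags=0010 GT?T → r0=0x0a
[2] flags=0010 LT?F → skip
[3] flags=0010 LE?F → skip
[4] flags=1000 → (cmp)
[5] flags=1000 GT?F → skip
[6] flags=1000 GE?F → skip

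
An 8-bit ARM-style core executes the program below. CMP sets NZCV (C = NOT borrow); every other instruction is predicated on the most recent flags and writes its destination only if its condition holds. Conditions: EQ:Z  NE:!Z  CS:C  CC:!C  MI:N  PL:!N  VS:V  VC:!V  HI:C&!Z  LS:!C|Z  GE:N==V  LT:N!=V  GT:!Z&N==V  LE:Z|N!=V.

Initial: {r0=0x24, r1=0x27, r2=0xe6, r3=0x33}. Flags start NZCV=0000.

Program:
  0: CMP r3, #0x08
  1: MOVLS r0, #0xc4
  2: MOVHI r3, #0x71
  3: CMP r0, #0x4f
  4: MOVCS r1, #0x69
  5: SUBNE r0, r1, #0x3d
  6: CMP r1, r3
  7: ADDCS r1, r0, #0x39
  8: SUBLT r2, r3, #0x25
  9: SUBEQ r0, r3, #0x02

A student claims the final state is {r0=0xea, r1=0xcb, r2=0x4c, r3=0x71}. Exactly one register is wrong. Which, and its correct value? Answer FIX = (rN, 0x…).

FIX = (r1, 0x27)

0: ✓ CMP  NZCV=0010
1: · MOVLS
2: ✓ MOVHI  r3←0x71
3: ✓ CMP  NZCV=1000
4: · MOVCS
5: ✓ SUBNE  r0←0xea
6: ✓ CMP  NZCV=1000
7: · ADDCS
8: ✓ SUBLT  r2←0x4c
9: · SUBEQ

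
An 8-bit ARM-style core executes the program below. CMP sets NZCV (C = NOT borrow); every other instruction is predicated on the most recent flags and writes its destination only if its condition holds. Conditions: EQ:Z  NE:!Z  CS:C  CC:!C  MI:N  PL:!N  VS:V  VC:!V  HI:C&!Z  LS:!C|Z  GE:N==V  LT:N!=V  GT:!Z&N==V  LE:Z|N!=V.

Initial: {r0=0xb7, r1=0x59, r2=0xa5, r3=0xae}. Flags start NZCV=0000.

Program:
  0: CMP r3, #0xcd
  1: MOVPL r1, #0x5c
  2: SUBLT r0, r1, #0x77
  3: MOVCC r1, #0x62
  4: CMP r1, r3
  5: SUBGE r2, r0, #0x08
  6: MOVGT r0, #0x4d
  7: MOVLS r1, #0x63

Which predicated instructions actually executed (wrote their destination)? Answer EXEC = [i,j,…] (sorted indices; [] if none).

[0] flags=1000 → (cmp)
[1] flags=1000 PL?F → skip
[2] flags=1000 LT?T → r0=0xe2
[3] flags=1000 CC?T → r1=0x62
[4] flags=1001 → (cmp)
[5] flags=1001 GE?T → r2=0xda
[6] flags=1001 GT?T → r0=0x4d
[7] flags=1001 LS?T → r1=0x63

EXEC = [2,3,5,6,7]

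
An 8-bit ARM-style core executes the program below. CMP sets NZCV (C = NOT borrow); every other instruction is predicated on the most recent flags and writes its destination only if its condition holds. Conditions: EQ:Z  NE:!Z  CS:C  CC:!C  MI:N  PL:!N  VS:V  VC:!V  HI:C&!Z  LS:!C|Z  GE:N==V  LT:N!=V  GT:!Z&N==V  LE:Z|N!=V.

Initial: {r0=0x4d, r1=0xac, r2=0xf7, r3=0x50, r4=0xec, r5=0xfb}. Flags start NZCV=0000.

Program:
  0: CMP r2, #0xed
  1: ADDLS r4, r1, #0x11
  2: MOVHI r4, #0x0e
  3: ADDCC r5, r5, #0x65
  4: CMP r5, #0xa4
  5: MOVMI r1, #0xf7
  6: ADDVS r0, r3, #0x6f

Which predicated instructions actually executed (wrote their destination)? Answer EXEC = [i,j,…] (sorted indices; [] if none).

EXEC = [2]

0: ✓ CMP  NZCV=0010
1: · ADDLS
2: ✓ MOVHI  r4←0x0e
3: · ADDCC
4: ✓ CMP  NZCV=0010
5: · MOVMI
6: · ADDVS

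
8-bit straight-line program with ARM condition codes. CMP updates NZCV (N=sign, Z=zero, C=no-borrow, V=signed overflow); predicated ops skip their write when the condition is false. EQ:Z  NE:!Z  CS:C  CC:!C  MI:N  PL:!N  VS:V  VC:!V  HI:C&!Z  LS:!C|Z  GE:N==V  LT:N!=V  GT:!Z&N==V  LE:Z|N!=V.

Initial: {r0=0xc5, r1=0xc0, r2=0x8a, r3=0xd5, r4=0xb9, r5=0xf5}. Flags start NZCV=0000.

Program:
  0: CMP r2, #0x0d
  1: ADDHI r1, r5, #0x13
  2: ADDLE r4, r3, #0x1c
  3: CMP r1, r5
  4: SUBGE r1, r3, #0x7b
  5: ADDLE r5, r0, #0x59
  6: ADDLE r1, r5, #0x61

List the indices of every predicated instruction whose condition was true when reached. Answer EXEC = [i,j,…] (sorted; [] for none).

EXEC = [1,2,4]

0: ✓ CMP  NZCV=0011
1: ✓ ADDHI  r1←0x08
2: ✓ ADDLE  r4←0xf1
3: ✓ CMP  NZCV=0000
4: ✓ SUBGE  r1←0x5a
5: · ADDLE
6: · ADDLE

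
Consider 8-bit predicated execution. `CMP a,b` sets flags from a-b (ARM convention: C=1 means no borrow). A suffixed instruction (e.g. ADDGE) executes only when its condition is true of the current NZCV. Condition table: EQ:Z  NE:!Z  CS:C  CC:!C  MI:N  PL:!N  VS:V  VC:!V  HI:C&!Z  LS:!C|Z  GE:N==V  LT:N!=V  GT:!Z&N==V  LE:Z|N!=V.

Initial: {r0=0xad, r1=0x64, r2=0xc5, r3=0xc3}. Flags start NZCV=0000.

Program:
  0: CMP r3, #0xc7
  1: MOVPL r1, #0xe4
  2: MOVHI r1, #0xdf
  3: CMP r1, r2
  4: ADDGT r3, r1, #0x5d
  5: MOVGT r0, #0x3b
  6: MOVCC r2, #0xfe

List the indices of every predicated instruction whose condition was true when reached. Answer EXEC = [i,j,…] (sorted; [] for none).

EXEC = [4,5,6]

[0] flags=1000 → (cmp)
[1] flags=1000 PL?F → skip
[2] flags=1000 HI?F → skip
[3] flags=1001 → (cmp)
[4] flags=1001 GT?T → r3=0xc1
[5] flags=1001 GT?T → r0=0x3b
[6] flags=1001 CC?T → r2=0xfe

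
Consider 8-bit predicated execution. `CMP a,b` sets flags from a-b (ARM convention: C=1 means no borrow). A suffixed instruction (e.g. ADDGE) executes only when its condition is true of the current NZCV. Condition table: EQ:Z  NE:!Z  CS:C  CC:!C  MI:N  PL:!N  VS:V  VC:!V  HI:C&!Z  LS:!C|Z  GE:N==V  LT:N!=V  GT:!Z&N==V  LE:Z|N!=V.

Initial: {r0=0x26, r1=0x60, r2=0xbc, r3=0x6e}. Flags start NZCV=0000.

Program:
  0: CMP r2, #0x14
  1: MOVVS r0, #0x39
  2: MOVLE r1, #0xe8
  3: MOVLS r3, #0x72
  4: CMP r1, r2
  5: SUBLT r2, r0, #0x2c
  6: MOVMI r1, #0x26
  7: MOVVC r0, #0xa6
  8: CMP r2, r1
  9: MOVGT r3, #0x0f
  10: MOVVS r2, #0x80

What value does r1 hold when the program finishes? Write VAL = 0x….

VAL = 0xe8

[0] flags=1010 → (cmp)
[1] flags=1010 VS?F → skip
[2] flags=1010 LE?T → r1=0xe8
[3] flags=1010 LS?F → skip
[4] flags=0010 → (cmp)
[5] flags=0010 LT?F → skip
[6] flags=0010 MI?F → skip
[7] flags=0010 VC?T → r0=0xa6
[8] flags=1000 → (cmp)
[9] flags=1000 GT?F → skip
[10] flags=1000 VS?F → skip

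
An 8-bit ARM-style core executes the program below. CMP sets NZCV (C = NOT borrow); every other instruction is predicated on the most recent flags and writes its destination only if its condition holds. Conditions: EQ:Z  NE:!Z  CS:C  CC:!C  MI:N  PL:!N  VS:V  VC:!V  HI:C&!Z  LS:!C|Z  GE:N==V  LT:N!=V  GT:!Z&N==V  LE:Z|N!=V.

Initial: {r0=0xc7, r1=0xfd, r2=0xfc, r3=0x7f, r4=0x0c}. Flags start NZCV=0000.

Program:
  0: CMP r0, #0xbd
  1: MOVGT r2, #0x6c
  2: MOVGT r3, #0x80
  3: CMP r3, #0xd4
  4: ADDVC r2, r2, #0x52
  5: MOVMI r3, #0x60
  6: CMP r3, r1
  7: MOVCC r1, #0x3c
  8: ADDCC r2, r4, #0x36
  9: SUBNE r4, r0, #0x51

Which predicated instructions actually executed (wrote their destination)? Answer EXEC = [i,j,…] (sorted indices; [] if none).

0: ✓ CMP  NZCV=0010
1: ✓ MOVGT  r2←0x6c
2: ✓ MOVGT  r3←0x80
3: ✓ CMP  NZCV=1000
4: ✓ ADDVC  r2←0xbe
5: ✓ MOVMI  r3←0x60
6: ✓ CMP  NZCV=0000
7: ✓ MOVCC  r1←0x3c
8: ✓ ADDCC  r2←0x42
9: ✓ SUBNE  r4←0x76

EXEC = [1,2,4,5,7,8,9]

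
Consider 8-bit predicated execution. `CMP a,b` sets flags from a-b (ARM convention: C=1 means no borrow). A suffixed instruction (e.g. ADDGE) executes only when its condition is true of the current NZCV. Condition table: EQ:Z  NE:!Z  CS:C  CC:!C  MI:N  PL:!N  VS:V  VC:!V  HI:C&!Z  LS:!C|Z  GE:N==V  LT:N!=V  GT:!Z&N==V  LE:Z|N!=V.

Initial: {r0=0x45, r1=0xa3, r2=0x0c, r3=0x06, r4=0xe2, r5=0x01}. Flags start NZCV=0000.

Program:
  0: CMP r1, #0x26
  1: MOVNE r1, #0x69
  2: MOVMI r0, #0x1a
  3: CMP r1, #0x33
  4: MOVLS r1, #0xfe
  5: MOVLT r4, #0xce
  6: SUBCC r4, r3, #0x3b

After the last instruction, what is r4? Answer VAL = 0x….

VAL = 0xe2

0: ✓ CMP  NZCV=0011
1: ✓ MOVNE  r1←0x69
2: · MOVMI
3: ✓ CMP  NZCV=0010
4: · MOVLS
5: · MOVLT
6: · SUBCC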